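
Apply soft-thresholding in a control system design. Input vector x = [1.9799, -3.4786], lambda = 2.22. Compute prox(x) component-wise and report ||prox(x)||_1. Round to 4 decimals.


Soft-thresholding with lambda = 2.22:
prox(1.9799) = sign(1.9799)*max(|1.9799| - 2.22, 0) = 0.0
prox(-3.4786) = sign(-3.4786)*max(|-3.4786| - 2.22, 0) = -1.2586
prox(x) = [0.0, -1.2586]
||prox(x)||_1 = 0.0 + 1.2586 = 1.2586


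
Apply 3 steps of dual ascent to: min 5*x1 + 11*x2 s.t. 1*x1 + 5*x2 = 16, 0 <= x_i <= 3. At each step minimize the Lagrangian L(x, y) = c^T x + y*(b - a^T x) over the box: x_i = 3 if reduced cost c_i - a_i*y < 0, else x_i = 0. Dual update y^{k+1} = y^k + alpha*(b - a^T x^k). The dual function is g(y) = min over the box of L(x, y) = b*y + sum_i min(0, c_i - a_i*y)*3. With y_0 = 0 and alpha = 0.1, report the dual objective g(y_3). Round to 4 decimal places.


Dual ascent for LP: min 5*x1 + 11*x2, 1*x1 + 5*x2 = 16, 0 <= x_i <= 3
Step 1: y^k = 0.0, reduced costs: (5.0, 11.0)
  x^k = (0.0, 0.0), subgradient = b - a^T x = 16.0
  y^{k+1} = 0.0 + 0.1*16.0 = 1.6
Step 2: y^k = 1.6, reduced costs: (3.4, 3.0)
  x^k = (0.0, 0.0), subgradient = b - a^T x = 16.0
  y^{k+1} = 1.6 + 0.1*16.0 = 3.2
Step 3: y^k = 3.2, reduced costs: (1.8, -5.0)
  x^k = (0.0, 3.0), subgradient = b - a^T x = 1.0
  y^{k+1} = 3.2 + 0.1*1.0 = 3.3
Dual objective at y_3 = 3.3: reduced costs (1.7, -5.5), box minimizer x = (0.0, 3.0)
g(y_3) = b*y + (c1 - a1*y)*x1 + (c2 - a2*y)*x2 = 16*3.3 + 1.7*0.0 + (-5.5)*3.0 = 52.8 + 0.0 - 16.5 = 36.3


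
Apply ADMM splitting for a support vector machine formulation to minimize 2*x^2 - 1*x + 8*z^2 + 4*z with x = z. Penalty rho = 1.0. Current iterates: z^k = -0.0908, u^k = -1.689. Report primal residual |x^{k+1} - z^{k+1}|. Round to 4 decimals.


ADMM iteration with rho = 1.0, z^k = -0.0908, u^k = -1.689
Step 1: x-update.
Minimize 2*x^2 - 1*x + (1.0/2)*(x + 0.0908 - 1.689)^2
FOC: (2*2 + 1.0)*x = 1 + 1.0*(-0.0908 + 1.689)
x^{k+1} = 0.5196
Step 2: z-update.
Minimize 8*z^2 + 4*z + (1.0/2)*(0.5196 - z - 1.689)^2
FOC: (2*8 + 1.0)*z = -4 + 1.0*(0.5196 - 1.689)
z^{k+1} = -0.3041
Step 3: u-update.
u^{k+1} = -1.689 + 0.5196 + 0.3041 = -0.8653
Step 4: Primal residual = |0.5196 + 0.3041| = 0.8237


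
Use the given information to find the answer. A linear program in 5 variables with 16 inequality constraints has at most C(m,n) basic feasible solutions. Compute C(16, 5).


Each vertex corresponds to some choice of n active constraints out of m, so the number of vertices is at most C(m, n) = m! / (n!(m-n)!).
m = 16, n = 5
Numerator: 16 * 15 * 14 * 13 * 12
Denominator: 5! = 120
C(16, 5) = 4368


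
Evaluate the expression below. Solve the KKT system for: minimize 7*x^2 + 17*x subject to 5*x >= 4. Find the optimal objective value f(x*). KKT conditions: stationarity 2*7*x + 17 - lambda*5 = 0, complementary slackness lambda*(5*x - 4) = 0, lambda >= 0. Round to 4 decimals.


Step 1: Try lambda = 0 (constraint inactive).
x_unc = -17/(2*7) = -1.2143
Check: 5*-1.2143 = -6.0715 < 4 -- violated!
Step 2: Constraint must be active: 5*x = 4
x* = 4/5 = 0.8
lambda = (2*7*0.8 + 17)/5 = 5.64
Step 3: Compute optimal value.
f(x*) = 7*0.8^2 + 17*0.8 = 18.08


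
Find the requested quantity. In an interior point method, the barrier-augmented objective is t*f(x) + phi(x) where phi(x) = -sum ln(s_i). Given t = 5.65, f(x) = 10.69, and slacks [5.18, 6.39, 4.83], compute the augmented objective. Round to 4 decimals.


Step 1: Compute log-barrier.
ln values: [1.6448, 1.8547, 1.5748]
phi = -(1.6448 + 1.8547 + 1.5748) = -5.0744
Step 2: Compute augmented objective.
t*f(x) = 5.65*10.69 = 60.3985
Total = 60.3985 - 5.0744 = 55.3241


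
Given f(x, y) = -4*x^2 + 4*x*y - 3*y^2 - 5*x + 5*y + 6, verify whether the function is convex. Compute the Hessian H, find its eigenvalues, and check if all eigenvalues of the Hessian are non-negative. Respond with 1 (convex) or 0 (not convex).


The Hessian of f(x,y) = -4*x^2 + 4*x*y - 3*y^2 - 5*x + 5*y + 6 is:
H = [[-8, 4], [4, -6]]
Trace = -8 - 6 = -14
Determinant = -8*-6 - (4)^2 = 32
Discriminant = (-14)^2 - 4*32 = 68.0
Eigenvalues: lambda_1 = -11.1231, lambda_2 = -2.8769
The function is not convex.

0


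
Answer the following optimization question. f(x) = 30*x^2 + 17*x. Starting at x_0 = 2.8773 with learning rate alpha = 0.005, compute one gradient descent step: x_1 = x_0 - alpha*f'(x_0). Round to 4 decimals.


We compute the gradient at x_0 and apply the update.
f'(x) = 60*x + 17
f'(2.8773) = 60*2.8773 + 17 = 189.638
x_1 = 2.8773 - 0.005*189.638 = 1.9291


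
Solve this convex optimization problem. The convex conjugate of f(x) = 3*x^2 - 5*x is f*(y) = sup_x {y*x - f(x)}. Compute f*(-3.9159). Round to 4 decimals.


f*(y) = sup_x {y*x - a*x^2 - b*x} = sup_x {(y-b)*x - a*x^2}
FOC: (y - b) - 2a*x = 0 => x* = (y - b)/(2a)
x* = (-3.9159 + 5)/(2*3) = 0.1807
f*(-3.9159) = (y-b)^2/(4a) = (-3.9159 + 5)^2/(4*3)
= 1.1753/12 = 0.0979


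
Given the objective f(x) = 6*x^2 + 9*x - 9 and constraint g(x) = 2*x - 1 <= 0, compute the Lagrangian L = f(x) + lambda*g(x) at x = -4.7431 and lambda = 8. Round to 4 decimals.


Step 1: Evaluate f(x).
f(-4.7431) = 6*(-4.7431)^2 + 9*(-4.7431) - 9 = 83.2941
Step 2: Evaluate g(x).
g(-4.7431) = 2*-4.7431 - 1 = -10.4862
Step 3: Compute Lagrangian.
L = 83.2941 + 8*-10.4862 = -0.5955


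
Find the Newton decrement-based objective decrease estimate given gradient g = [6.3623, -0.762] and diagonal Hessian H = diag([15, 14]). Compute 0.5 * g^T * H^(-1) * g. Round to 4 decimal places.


Step 1: H is diagonal, so H^(-1) * g = [0.4242, -0.0544].
Step 2: g^T H^(-1) g = sum_i g_i^2 / H_ii
  = (6.3623)^2/15 + (-0.762)^2/14
  = 2.6986 + 0.0415 = 2.7401
Step 3: Objective decrease = 0.5 * g^T H^(-1) g = 1.37


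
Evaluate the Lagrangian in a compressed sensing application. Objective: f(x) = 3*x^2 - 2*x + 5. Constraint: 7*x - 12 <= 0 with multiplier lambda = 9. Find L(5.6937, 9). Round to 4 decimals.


Step 1: Evaluate f(x).
f(5.6937) = 3*5.6937^2 - 2*5.6937 + 5 = 90.8673
Step 2: Evaluate g(x).
g(5.6937) = 7*5.6937 - 12 = 27.8559
Step 3: Compute Lagrangian.
L = 90.8673 + 9*27.8559 = 341.5704


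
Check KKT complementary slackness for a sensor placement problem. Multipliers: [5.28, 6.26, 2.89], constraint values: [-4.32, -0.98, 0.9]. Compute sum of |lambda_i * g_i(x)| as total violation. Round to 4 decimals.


KKT complementary slackness check:
lambda_1 * g_1 = 5.28 * -4.32 = -22.8096
lambda_2 * g_2 = 6.26 * -0.98 = -6.1348
lambda_3 * g_3 = 2.89 * 0.9 = 2.601
Total violation = 22.8096 + 6.1348 + 2.601 = 31.5454


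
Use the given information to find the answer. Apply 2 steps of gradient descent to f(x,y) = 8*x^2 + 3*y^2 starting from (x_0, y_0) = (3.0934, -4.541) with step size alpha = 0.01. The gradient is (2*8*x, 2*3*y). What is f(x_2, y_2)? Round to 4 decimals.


Gradient descent on f(x,y) = 8*x^2 + 3*y^2.
Starting point: (3.0934, -4.541), alpha = 0.01
Step 1: grad_x = 2*8*3.0934 = 49.4944, grad_y = 2*3*-4.541 = -27.246
  x_1 = 3.0934 - 0.01*49.4944 = 2.5985
  y_1 = -4.541 - 0.01*-27.246 = -4.2685
Step 2: grad_x = 2*8*2.5985 = 41.5753, grad_y = 2*3*-4.2685 = -25.6112
  x_2 = 2.5985 - 0.01*41.5753 = 2.1827
  y_2 = -4.2685 - 0.01*-25.6112 = -4.0124
f(2.1827, -4.0124) = 8*2.1827^2 + 3*(-4.0124)^2 = 86.4123


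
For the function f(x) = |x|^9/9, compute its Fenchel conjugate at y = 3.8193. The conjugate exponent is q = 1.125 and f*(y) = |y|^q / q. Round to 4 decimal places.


The conjugate exponent q satisfies 1/p + 1/q = 1.
p = 9, so q = 9/(9 - 1) = 1.125
|y|^q = 3.8193^1.125 = 4.5158
f*(3.8193) = 4.5158 / 1.125 = 4.014


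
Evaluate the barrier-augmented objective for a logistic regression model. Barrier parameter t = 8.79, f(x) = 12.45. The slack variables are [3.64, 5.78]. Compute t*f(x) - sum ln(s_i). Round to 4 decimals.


Step 1: Compute log-barrier.
ln values: [1.292, 1.7544]
phi = -(1.292 + 1.7544) = -3.0464
Step 2: Compute augmented objective.
t*f(x) = 8.79*12.45 = 109.4355
Total = 109.4355 - 3.0464 = 106.3891


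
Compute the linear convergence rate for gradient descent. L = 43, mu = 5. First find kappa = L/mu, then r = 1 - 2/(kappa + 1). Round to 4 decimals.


Step 1: Compute the condition number.
kappa = L/mu = 43/5 = 8.6
Step 2: Compute the convergence rate.
r = 1 - 2/(kappa + 1) = 1 - 2*mu/(L + mu) = (L - mu)/(L + mu) = 38/48 = 0.7917


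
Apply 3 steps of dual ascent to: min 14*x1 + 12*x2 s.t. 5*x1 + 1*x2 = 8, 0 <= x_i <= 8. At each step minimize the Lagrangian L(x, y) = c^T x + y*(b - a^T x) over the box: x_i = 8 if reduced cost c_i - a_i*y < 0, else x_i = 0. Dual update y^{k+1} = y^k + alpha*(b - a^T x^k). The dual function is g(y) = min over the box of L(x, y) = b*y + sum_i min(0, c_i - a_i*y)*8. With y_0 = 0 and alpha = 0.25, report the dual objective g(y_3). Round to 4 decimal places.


Dual ascent for LP: min 14*x1 + 12*x2, 5*x1 + 1*x2 = 8, 0 <= x_i <= 8
Step 1: y^k = 0.0, reduced costs: (14.0, 12.0)
  x^k = (0.0, 0.0), subgradient = b - a^T x = 8.0
  y^{k+1} = 0.0 + 0.25*8.0 = 2.0
Step 2: y^k = 2.0, reduced costs: (4.0, 10.0)
  x^k = (0.0, 0.0), subgradient = b - a^T x = 8.0
  y^{k+1} = 2.0 + 0.25*8.0 = 4.0
Step 3: y^k = 4.0, reduced costs: (-6.0, 8.0)
  x^k = (8.0, 0.0), subgradient = b - a^T x = -32.0
  y^{k+1} = 4.0 + 0.25*-32.0 = -4.0
Dual objective at y_3 = -4.0: reduced costs (34.0, 16.0), box minimizer x = (0.0, 0.0)
g(y_3) = b*y + (c1 - a1*y)*x1 + (c2 - a2*y)*x2 = 8*(-4.0) + 34.0*0.0 + 16.0*0.0 = -32.0 + 0.0 + 0.0 = -32.0


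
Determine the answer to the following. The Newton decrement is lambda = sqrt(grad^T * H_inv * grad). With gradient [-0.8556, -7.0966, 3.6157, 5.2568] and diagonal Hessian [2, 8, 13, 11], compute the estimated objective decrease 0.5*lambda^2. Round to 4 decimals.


Step 1: H is diagonal, so H^(-1) * g = [-0.4278, -0.8871, 0.2781, 0.4779].
Step 2: g^T H^(-1) g = sum_i g_i^2 / H_ii
  = (-0.8556)^2/2 + (-7.0966)^2/8 + (3.6157)^2/13 + (5.2568)^2/11
  = 0.366 + 6.2952 + 1.0056 + 2.5122 = 10.1791
Step 3: Objective decrease = 0.5 * g^T H^(-1) g = 5.0895


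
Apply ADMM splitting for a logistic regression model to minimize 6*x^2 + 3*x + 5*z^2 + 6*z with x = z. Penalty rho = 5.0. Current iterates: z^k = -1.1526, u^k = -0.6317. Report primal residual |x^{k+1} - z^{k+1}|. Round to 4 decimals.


ADMM iteration with rho = 5.0, z^k = -1.1526, u^k = -0.6317
Step 1: x-update.
Minimize 6*x^2 + 3*x + (5.0/2)*(x + 1.1526 - 0.6317)^2
FOC: (2*6 + 5.0)*x = -3 + 5.0*(-1.1526 + 0.6317)
x^{k+1} = -0.3297
Step 2: z-update.
Minimize 5*z^2 + 6*z + (5.0/2)*(-0.3297 - z - 0.6317)^2
FOC: (2*5 + 5.0)*z = -6 + 5.0*(-0.3297 - 0.6317)
z^{k+1} = -0.7205
Step 3: u-update.
u^{k+1} = -0.6317 - 0.3297 + 0.7205 = -0.2409
Step 4: Primal residual = |-0.3297 + 0.7205| = 0.3908


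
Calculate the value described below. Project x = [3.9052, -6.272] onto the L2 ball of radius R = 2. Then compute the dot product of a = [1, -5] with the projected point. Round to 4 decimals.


Step 1: Compute ||x|| (intermediates to 6 decimals).
||x|| = sqrt(3.9052^2 + (-6.272)^2) = 7.388408
Step 2: Project.
Since ||x|| > R, scale = R/||x|| = 2/7.388408 = 0.270694, proj(x) = scale * x
proj(x) = [1.057114, -1.697793]
Step 3: Dot product.
a^T * proj(x) = 1*1.057114 - 5*(-1.697793) = 9.5461


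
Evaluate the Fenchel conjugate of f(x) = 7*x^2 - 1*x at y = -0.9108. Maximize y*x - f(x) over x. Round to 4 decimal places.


f*(y) = sup_x {y*x - a*x^2 - b*x} = sup_x {(y-b)*x - a*x^2}
FOC: (y - b) - 2a*x = 0 => x* = (y - b)/(2a)
x* = (-0.9108 + 1)/(2*7) = 0.0064
f*(-0.9108) = (y-b)^2/(4a) = (-0.9108 + 1)^2/(4*7)
= 0.008/28 = 0.0003


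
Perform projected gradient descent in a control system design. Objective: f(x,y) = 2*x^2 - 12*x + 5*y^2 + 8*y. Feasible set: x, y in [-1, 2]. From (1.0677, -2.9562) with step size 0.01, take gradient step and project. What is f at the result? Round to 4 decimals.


Step 1: Compute gradient at (1.0677, -2.9562).
grad_x = 2*2*1.0677 - 12 = -7.7292
grad_y = 2*5*-2.9562 + 8 = -21.562
Step 2: Gradient step.
x_raw = 1.0677 - 0.01*-7.7292 = 1.145
y_raw = -2.9562 - 0.01*-21.562 = -2.7406
Step 3: Project onto [-1, 2].
x_proj = clip(1.145) = 1.145
y_proj = clip(-2.7406) = -1.0
Step 4: Evaluate f.
f(1.145, -1.0) = -14.1179


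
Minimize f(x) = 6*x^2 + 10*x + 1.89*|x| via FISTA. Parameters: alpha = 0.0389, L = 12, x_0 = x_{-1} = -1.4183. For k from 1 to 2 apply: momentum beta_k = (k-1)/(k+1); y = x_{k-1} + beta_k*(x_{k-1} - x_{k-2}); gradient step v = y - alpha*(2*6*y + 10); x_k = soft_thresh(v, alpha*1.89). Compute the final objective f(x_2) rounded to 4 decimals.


FISTA on f(x) = 6*x^2 + 10*x + 1.89*|x|
L = 12, alpha = 0.0389
Iteration 1: beta = 0.0, y = -1.4183 + 0.0*(-1.4183 + 1.4183) = -1.4183
  grad(y) = -7.0196, v = y - alpha*grad = -1.1452
  prox(v) = soft_thresh(-1.1452, 0.0735) = -1.0717
Iteration 2: beta = 0.3333, y = -1.0717 + 0.3333*(-1.0717 + 1.4183) = -0.9562
  grad(y) = -1.4743, v = y - alpha*grad = -0.8988
  prox(v) = soft_thresh(-0.8988, 0.0735) = -0.8253
f(x_2) = 6*(-0.8253)^2 + 10*(-0.8253) + 1.89*|-0.8253| = -2.6064


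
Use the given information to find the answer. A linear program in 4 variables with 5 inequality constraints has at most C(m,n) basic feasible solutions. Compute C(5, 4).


Each vertex corresponds to some choice of n active constraints out of m, so the number of vertices is at most C(m, n) = m! / (n!(m-n)!).
m = 5, n = 4
Numerator: 5 * 4 * 3 * 2
Denominator: 4! = 24
C(5, 4) = 5


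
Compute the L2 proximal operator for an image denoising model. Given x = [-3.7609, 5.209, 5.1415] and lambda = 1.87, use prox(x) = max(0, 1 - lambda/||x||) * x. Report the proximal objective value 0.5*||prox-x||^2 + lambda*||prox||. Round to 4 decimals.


Step 1: Compute ||x||.
||x|| = 8.2288
Step 2: Compute scaling factor.
scale = max(0, 1 - 1.87/8.2288) = 0.7727
Step 3: prox(x) = [-2.9062, 4.0253, 3.9731]
||prox(x)|| = 6.3588
Step 4: Proximal objective.
0.5*||prox-x||^2 = 1.7485
lambda*||prox|| = 11.891
Total = 13.6394


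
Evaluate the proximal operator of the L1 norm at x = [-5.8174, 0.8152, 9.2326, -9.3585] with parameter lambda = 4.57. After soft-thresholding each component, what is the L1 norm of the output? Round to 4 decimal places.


Soft-thresholding with lambda = 4.57:
prox(-5.8174) = sign(-5.8174)*max(|-5.8174| - 4.57, 0) = -1.2474
prox(0.8152) = sign(0.8152)*max(|0.8152| - 4.57, 0) = 0.0
prox(9.2326) = sign(9.2326)*max(|9.2326| - 4.57, 0) = 4.6626
prox(-9.3585) = sign(-9.3585)*max(|-9.3585| - 4.57, 0) = -4.7885
prox(x) = [-1.2474, 0.0, 4.6626, -4.7885]
||prox(x)||_1 = 1.2474 + 0.0 + 4.6626 + 4.7885 = 10.6985


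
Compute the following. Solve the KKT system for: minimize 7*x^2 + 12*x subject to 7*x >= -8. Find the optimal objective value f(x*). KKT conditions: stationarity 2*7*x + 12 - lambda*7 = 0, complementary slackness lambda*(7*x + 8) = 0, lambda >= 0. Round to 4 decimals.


Step 1: Try lambda = 0 (constraint inactive).
Stationarity: 2*7*x + 12 = 0
x* = -12/(2*7) = -6/7 = -0.8571 (rounded; the exact value -6/7 is used below)
Check constraint: 7*-0.8571 = -5.9997 >= -8 -- satisfied.
Step 2: Compute optimal value.
f(x*) = 7*(-6/7)^2 + 12*(-6/7) = -5.1429


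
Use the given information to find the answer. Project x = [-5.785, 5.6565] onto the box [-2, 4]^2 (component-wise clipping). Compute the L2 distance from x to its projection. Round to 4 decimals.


Project each component onto [-2, 4].
clip(-5.785) = -2.0, clip(5.6565) = 4.0
Projection = [-2.0, 4.0]
Squared diffs: [14.3262, 2.744]
Distance = sqrt(17.0702) = 4.1316


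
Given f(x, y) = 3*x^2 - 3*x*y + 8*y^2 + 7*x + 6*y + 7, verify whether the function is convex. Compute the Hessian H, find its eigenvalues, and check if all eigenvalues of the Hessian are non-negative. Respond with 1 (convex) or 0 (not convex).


The Hessian of f(x,y) = 3*x^2 - 3*x*y + 8*y^2 + 7*x + 6*y + 7 is:
H = [[6, -3], [-3, 16]]
Trace = 6 + 16 = 22
Determinant = 6*16 - (-3)^2 = 87
Discriminant = (22)^2 - 4*87 = 136.0
Eigenvalues: lambda_1 = 5.169, lambda_2 = 16.831
The function is convex.

1


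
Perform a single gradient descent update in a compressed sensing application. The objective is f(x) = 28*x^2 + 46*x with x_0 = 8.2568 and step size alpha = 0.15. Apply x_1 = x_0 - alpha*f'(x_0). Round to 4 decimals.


We compute the gradient at x_0 and apply the update.
f'(x) = 56*x + 46
f'(8.2568) = 56*8.2568 + 46 = 508.3808
x_1 = 8.2568 - 0.15*508.3808 = -68.0003


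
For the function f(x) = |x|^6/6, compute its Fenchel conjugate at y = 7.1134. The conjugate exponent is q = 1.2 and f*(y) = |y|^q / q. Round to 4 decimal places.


The conjugate exponent q satisfies 1/p + 1/q = 1.
p = 6, so q = 6/(6 - 1) = 1.2
|y|^q = 7.1134^1.2 = 10.5316
f*(7.1134) = 10.5316 / 1.2 = 8.7763


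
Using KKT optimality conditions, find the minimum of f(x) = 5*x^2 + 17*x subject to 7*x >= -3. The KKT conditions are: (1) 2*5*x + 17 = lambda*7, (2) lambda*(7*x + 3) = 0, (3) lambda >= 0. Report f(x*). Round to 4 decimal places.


Step 1: Try lambda = 0 (constraint inactive).
x_unc = -17/(2*5) = -1.7
Check: 7*-1.7 = -11.9 < -3 -- violated!
Step 2: Constraint must be active: 7*x = -3
x* = -3/7 = -0.4286 (rounded; the exact value -3/7 is used below)
lambda = (2*5*(-3/7) + 17)/7 = 1.8163
Step 3: Compute optimal value.
f(x*) = 5*(-3/7)^2 + 17*(-3/7) = -6.3673


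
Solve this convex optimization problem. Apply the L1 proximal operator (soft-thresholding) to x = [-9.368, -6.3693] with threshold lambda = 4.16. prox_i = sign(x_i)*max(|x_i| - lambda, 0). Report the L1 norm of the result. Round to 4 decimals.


Soft-thresholding with lambda = 4.16:
prox(-9.368) = sign(-9.368)*max(|-9.368| - 4.16, 0) = -5.208
prox(-6.3693) = sign(-6.3693)*max(|-6.3693| - 4.16, 0) = -2.2093
prox(x) = [-5.208, -2.2093]
||prox(x)||_1 = 5.208 + 2.2093 = 7.4173


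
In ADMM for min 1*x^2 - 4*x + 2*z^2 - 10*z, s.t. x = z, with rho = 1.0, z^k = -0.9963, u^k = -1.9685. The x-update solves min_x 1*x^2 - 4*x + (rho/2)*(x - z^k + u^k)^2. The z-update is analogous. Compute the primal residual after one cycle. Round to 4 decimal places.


ADMM iteration with rho = 1.0, z^k = -0.9963, u^k = -1.9685
Step 1: x-update.
Minimize 1*x^2 - 4*x + (1.0/2)*(x + 0.9963 - 1.9685)^2
FOC: (2*1 + 1.0)*x = 4 + 1.0*(-0.9963 + 1.9685)
x^{k+1} = 1.6574
Step 2: z-update.
Minimize 2*z^2 - 10*z + (1.0/2)*(1.6574 - z - 1.9685)^2
FOC: (2*2 + 1.0)*z = 10 + 1.0*(1.6574 - 1.9685)
z^{k+1} = 1.9378
Step 3: u-update.
u^{k+1} = -1.9685 + 1.6574 - 1.9378 = -2.2489
Step 4: Primal residual = |1.6574 - 1.9378| = 0.2804


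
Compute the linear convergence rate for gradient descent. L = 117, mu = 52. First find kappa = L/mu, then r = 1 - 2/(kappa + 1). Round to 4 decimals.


Step 1: Compute the condition number.
kappa = L/mu = 117/52 = 2.25
Step 2: Compute the convergence rate.
r = 1 - 2/(kappa + 1) = 1 - 2*mu/(L + mu) = (L - mu)/(L + mu) = 65/169 = 0.3846


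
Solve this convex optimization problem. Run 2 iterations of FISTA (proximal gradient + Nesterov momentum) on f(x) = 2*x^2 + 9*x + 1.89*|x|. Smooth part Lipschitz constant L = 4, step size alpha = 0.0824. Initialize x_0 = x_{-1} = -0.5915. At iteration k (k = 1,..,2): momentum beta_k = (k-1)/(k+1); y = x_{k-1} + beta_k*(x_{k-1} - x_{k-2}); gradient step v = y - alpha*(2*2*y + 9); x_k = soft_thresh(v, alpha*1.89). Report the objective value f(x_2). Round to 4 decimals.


FISTA on f(x) = 2*x^2 + 9*x + 1.89*|x|
L = 4, alpha = 0.0824
Iteration 1: beta = 0.0, y = -0.5915 + 0.0*(-0.5915 + 0.5915) = -0.5915
  grad(y) = 6.634, v = y - alpha*grad = -1.1381
  prox(v) = soft_thresh(-1.1381, 0.1557) = -0.9824
Iteration 2: beta = 0.3333, y = -0.9824 + 0.3333*(-0.9824 + 0.5915) = -1.1127
  grad(y) = 4.5492, v = y - alpha*grad = -1.4876
  prox(v) = soft_thresh(-1.4876, 0.1557) = -1.3318
f(x_2) = 2*(-1.3318)^2 + 9*(-1.3318) + 1.89*|-1.3318| = -5.9218


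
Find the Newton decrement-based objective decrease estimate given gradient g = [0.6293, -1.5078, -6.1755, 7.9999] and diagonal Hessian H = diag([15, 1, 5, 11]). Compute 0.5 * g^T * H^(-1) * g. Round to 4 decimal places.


Step 1: H is diagonal, so H^(-1) * g = [0.042, -1.5078, -1.2351, 0.7273].
Step 2: g^T H^(-1) g = sum_i g_i^2 / H_ii
  = (0.6293)^2/15 + (-1.5078)^2/1 + (-6.1755)^2/5 + (7.9999)^2/11
  = 0.0264 + 2.2735 + 7.6274 + 5.818 = 15.7453
Step 3: Objective decrease = 0.5 * g^T H^(-1) g = 7.8726


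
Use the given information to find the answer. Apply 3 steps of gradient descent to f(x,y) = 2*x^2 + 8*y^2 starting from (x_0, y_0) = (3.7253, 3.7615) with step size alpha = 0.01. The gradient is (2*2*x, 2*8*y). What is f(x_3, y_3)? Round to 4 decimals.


Gradient descent on f(x,y) = 2*x^2 + 8*y^2.
Starting point: (3.7253, 3.7615), alpha = 0.01
Step 1: grad_x = 2*2*3.7253 = 14.9012, grad_y = 2*8*3.7615 = 60.184
  x_1 = 3.7253 - 0.01*14.9012 = 3.5763
  y_1 = 3.7615 - 0.01*60.184 = 3.1597
Step 2: grad_x = 2*2*3.5763 = 14.3052, grad_y = 2*8*3.1597 = 50.5546
  x_2 = 3.5763 - 0.01*14.3052 = 3.4332
  y_2 = 3.1597 - 0.01*50.5546 = 2.6541
Step 3: grad_x = 2*2*3.4332 = 13.7329, grad_y = 2*8*2.6541 = 42.4658
  x_3 = 3.4332 - 0.01*13.7329 = 3.2959
  y_3 = 2.6541 - 0.01*42.4658 = 2.2295
f(3.2959, 2.2295) = 2*3.2959^2 + 8*2.2295^2 = 61.4898


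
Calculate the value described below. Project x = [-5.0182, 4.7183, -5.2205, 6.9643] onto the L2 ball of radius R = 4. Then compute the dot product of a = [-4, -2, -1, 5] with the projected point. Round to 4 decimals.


Step 1: Compute ||x|| (intermediates to 6 decimals).
||x|| = sqrt((-5.0182)^2 + 4.7183^2 + (-5.2205)^2 + 6.9643^2) = 11.09954
Step 2: Project.
Since ||x|| > R, scale = R/||x|| = 4/11.09954 = 0.360375, proj(x) = scale * x
proj(x) = [-1.808434, 1.700357, -1.881338, 2.50976]
Step 3: Dot product.
a^T * proj(x) = -4*(-1.808434) - 2*1.700357 - 1*(-1.881338) + 5*2.50976 = 18.2632


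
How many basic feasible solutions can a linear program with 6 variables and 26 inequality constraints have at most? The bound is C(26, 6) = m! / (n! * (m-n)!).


Each vertex corresponds to some choice of n active constraints out of m, so the number of vertices is at most C(m, n) = m! / (n!(m-n)!).
m = 26, n = 6
Numerator: 26 * 25 * 24 * 23 * 22 * 21
Denominator: 6! = 720
C(26, 6) = 230230


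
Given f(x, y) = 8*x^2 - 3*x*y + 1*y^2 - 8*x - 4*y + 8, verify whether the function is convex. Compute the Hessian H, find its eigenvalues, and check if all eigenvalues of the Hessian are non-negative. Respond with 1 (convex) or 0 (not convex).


The Hessian of f(x,y) = 8*x^2 - 3*x*y + 1*y^2 - 8*x - 4*y + 8 is:
H = [[16, -3], [-3, 2]]
Trace = 16 + 2 = 18
Determinant = 16*2 - (-3)^2 = 23
Discriminant = (18)^2 - 4*23 = 232.0
Eigenvalues: lambda_1 = 1.3842, lambda_2 = 16.6158
The function is convex.

1


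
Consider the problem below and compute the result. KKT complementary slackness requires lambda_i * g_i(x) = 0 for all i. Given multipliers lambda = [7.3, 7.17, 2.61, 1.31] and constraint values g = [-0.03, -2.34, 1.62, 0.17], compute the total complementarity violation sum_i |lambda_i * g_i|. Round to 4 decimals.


KKT complementary slackness check:
lambda_1 * g_1 = 7.3 * -0.03 = -0.219
lambda_2 * g_2 = 7.17 * -2.34 = -16.7778
lambda_3 * g_3 = 2.61 * 1.62 = 4.2282
lambda_4 * g_4 = 1.31 * 0.17 = 0.2227
Total violation = 0.219 + 16.7778 + 4.2282 + 0.2227 = 21.4477


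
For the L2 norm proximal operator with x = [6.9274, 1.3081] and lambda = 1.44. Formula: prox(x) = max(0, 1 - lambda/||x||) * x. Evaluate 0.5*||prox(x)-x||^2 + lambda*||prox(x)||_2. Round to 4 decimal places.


Step 1: Compute ||x||.
||x|| = 7.0498
Step 2: Compute scaling factor.
scale = max(0, 1 - 1.44/7.0498) = 0.7957
Step 3: prox(x) = [5.5124, 1.0409]
||prox(x)|| = 5.6098
Step 4: Proximal objective.
0.5*||prox-x||^2 = 1.0368
lambda*||prox|| = 8.0781
Total = 9.1149


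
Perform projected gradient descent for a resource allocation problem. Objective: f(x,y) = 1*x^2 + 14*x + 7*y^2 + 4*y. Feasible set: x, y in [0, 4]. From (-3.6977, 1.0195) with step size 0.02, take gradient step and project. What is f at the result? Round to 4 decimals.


Step 1: Compute gradient at (-3.6977, 1.0195).
grad_x = 2*1*-3.6977 + 14 = 6.6046
grad_y = 2*7*1.0195 + 4 = 18.273
Step 2: Gradient step.
x_raw = -3.6977 - 0.02*6.6046 = -3.8298
y_raw = 1.0195 - 0.02*18.273 = 0.654
Step 3: Project onto [0, 4].
x_proj = clip(-3.8298) = 0.0
y_proj = clip(0.654) = 0.654
Step 4: Evaluate f.
f(0.0, 0.654) = 5.6105


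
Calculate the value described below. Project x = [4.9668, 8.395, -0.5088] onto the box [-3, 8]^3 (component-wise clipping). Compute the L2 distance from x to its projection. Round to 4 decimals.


Project each component onto [-3, 8].
clip(4.9668) = 4.9668, clip(8.395) = 8.0, clip(-0.5088) = -0.5088
Projection = [4.9668, 8.0, -0.5088]
Squared diffs: [0.0, 0.156, 0.0]
Distance = sqrt(0.156) = 0.395


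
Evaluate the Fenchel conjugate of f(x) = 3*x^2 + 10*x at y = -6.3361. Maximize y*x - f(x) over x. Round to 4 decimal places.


f*(y) = sup_x {y*x - a*x^2 - b*x} = sup_x {(y-b)*x - a*x^2}
FOC: (y - b) - 2a*x = 0 => x* = (y - b)/(2a)
x* = (-6.3361 - 10)/(2*3) = -2.7227
f*(-6.3361) = (y-b)^2/(4a) = (-6.3361 - 10)^2/(4*3)
= 266.8682/12 = 22.239


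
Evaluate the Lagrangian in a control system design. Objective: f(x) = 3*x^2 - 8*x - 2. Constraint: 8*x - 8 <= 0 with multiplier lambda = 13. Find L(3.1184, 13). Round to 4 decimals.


Step 1: Evaluate f(x).
f(3.1184) = 3*3.1184^2 - 8*3.1184 - 2 = 2.2261
Step 2: Evaluate g(x).
g(3.1184) = 8*3.1184 - 8 = 16.9472
Step 3: Compute Lagrangian.
L = 2.2261 + 13*16.9472 = 222.5397


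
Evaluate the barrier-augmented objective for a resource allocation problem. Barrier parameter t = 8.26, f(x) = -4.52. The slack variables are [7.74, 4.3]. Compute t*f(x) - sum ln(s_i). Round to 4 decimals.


Step 1: Compute log-barrier.
ln values: [2.0464, 1.4586]
phi = -(2.0464 + 1.4586) = -3.505
Step 2: Compute augmented objective.
t*f(x) = 8.26*-4.52 = -37.3352
Total = -37.3352 - 3.505 = -40.8402


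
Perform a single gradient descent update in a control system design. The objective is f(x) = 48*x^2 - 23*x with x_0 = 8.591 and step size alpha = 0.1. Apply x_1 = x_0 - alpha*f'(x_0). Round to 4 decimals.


We compute the gradient at x_0 and apply the update.
f'(x) = 96*x - 23
f'(8.591) = 96*8.591 - 23 = 801.736
x_1 = 8.591 - 0.1*801.736 = -71.5826


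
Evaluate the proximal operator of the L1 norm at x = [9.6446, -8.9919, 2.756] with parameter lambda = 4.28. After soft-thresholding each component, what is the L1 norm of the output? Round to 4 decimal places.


Soft-thresholding with lambda = 4.28:
prox(9.6446) = sign(9.6446)*max(|9.6446| - 4.28, 0) = 5.3646
prox(-8.9919) = sign(-8.9919)*max(|-8.9919| - 4.28, 0) = -4.7119
prox(2.756) = sign(2.756)*max(|2.756| - 4.28, 0) = 0.0
prox(x) = [5.3646, -4.7119, 0.0]
||prox(x)||_1 = 5.3646 + 4.7119 + 0.0 = 10.0765


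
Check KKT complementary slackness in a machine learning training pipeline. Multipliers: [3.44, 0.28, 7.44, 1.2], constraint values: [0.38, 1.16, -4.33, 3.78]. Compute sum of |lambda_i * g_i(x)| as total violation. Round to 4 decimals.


KKT complementary slackness check:
lambda_1 * g_1 = 3.44 * 0.38 = 1.3072
lambda_2 * g_2 = 0.28 * 1.16 = 0.3248
lambda_3 * g_3 = 7.44 * -4.33 = -32.2152
lambda_4 * g_4 = 1.2 * 3.78 = 4.536
Total violation = 1.3072 + 0.3248 + 32.2152 + 4.536 = 38.3832


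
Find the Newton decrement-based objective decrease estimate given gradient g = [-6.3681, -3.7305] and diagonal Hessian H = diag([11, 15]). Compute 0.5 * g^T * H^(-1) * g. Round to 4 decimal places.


Step 1: H is diagonal, so H^(-1) * g = [-0.5789, -0.2487].
Step 2: g^T H^(-1) g = sum_i g_i^2 / H_ii
  = (-6.3681)^2/11 + (-3.7305)^2/15
  = 3.6866 + 0.9278 = 4.6144
Step 3: Objective decrease = 0.5 * g^T H^(-1) g = 2.3072


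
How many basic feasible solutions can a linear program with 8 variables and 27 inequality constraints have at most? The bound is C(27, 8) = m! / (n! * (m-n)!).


Each vertex corresponds to some choice of n active constraints out of m, so the number of vertices is at most C(m, n) = m! / (n!(m-n)!).
m = 27, n = 8
Numerator: 27 * 26 * 25 * 24 * 23 * 22 * 21 * 20
Denominator: 8! = 40320
C(27, 8) = 2220075


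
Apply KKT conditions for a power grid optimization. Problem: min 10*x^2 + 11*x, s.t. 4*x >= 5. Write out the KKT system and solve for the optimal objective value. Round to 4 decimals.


Step 1: Try lambda = 0 (constraint inactive).
x_unc = -11/(2*10) = -0.55
Check: 4*-0.55 = -2.2 < 5 -- violated!
Step 2: Constraint must be active: 4*x = 5
x* = 5/4 = 1.25
lambda = (2*10*1.25 + 11)/4 = 9.0
Step 3: Compute optimal value.
f(x*) = 10*1.25^2 + 11*1.25 = 29.375


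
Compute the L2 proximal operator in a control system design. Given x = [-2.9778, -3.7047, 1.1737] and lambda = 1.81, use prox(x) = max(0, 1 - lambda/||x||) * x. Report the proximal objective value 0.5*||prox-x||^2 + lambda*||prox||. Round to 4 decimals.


Step 1: Compute ||x||.
||x|| = 4.8959
Step 2: Compute scaling factor.
scale = max(0, 1 - 1.81/4.8959) = 0.6303
Step 3: prox(x) = [-1.8769, -2.3351, 0.7398]
||prox(x)|| = 3.0859
Step 4: Proximal objective.
0.5*||prox-x||^2 = 1.6381
lambda*||prox|| = 5.5855
Total = 7.2235


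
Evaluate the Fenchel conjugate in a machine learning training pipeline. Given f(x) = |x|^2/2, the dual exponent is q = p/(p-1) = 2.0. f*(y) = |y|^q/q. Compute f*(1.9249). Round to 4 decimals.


The conjugate exponent q satisfies 1/p + 1/q = 1.
p = 2, so q = 2/(2 - 1) = 2.0
|y|^q = 1.9249^2.0 = 3.7052
f*(1.9249) = 3.7052 / 2.0 = 1.8526


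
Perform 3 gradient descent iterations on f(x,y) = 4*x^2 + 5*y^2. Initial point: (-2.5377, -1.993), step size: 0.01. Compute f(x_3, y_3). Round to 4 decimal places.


Gradient descent on f(x,y) = 4*x^2 + 5*y^2.
Starting point: (-2.5377, -1.993), alpha = 0.01
Step 1: grad_x = 2*4*-2.5377 = -20.3016, grad_y = 2*5*-1.993 = -19.93
  x_1 = -2.5377 - 0.01*-20.3016 = -2.3347
  y_1 = -1.993 - 0.01*-19.93 = -1.7937
Step 2: grad_x = 2*4*-2.3347 = -18.6775, grad_y = 2*5*-1.7937 = -17.937
  x_2 = -2.3347 - 0.01*-18.6775 = -2.1479
  y_2 = -1.7937 - 0.01*-17.937 = -1.6143
Step 3: grad_x = 2*4*-2.1479 = -17.1833, grad_y = 2*5*-1.6143 = -16.1433
  x_3 = -2.1479 - 0.01*-17.1833 = -1.9761
  y_3 = -1.6143 - 0.01*-16.1433 = -1.4529
f(-1.9761, -1.4529) = 4*(-1.9761)^2 + 5*(-1.4529)^2 = 26.1741


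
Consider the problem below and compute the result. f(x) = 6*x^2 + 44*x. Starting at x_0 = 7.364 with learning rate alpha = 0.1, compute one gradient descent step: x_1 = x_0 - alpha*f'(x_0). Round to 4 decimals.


We compute the gradient at x_0 and apply the update.
f'(x) = 12*x + 44
f'(7.364) = 12*7.364 + 44 = 132.368
x_1 = 7.364 - 0.1*132.368 = -5.8728


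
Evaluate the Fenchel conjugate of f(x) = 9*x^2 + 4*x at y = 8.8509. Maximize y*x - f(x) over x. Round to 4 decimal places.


f*(y) = sup_x {y*x - a*x^2 - b*x} = sup_x {(y-b)*x - a*x^2}
FOC: (y - b) - 2a*x = 0 => x* = (y - b)/(2a)
x* = (8.8509 - 4)/(2*9) = 0.2695
f*(8.8509) = (y-b)^2/(4a) = (8.8509 - 4)^2/(4*9)
= 23.5312/36 = 0.6536


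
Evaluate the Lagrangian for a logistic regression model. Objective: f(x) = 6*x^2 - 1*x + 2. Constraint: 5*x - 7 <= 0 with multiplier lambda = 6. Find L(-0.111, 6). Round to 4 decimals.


Step 1: Evaluate f(x).
f(-0.111) = 6*(-0.111)^2 - 1*(-0.111) + 2 = 2.1849
Step 2: Evaluate g(x).
g(-0.111) = 5*-0.111 - 7 = -7.555
Step 3: Compute Lagrangian.
L = 2.1849 + 6*-7.555 = -43.1451


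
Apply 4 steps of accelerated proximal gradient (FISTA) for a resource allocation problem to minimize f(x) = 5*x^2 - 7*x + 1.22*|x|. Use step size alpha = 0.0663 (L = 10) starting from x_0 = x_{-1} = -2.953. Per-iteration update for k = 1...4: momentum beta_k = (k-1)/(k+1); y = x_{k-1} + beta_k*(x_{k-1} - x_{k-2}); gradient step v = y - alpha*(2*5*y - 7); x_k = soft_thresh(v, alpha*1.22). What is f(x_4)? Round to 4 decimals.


FISTA on f(x) = 5*x^2 - 7*x + 1.22*|x|
L = 10, alpha = 0.0663
Iteration 1: beta = 0.0, y = -2.953 + 0.0*(-2.953 + 2.953) = -2.953
  grad(y) = -36.53, v = y - alpha*grad = -0.5311
  prox(v) = soft_thresh(-0.5311, 0.0809) = -0.4502
Iteration 2: beta = 0.3333, y = -0.4502 + 0.3333*(-0.4502 + 2.953) = 0.3841
  grad(y) = -3.159, v = y - alpha*grad = 0.5935
  prox(v) = soft_thresh(0.5935, 0.0809) = 0.5127
Iteration 3: beta = 0.5, y = 0.5127 + 0.5*(0.5127 + 0.4502) = 0.9941
  grad(y) = 2.9407, v = y - alpha*grad = 0.7991
  prox(v) = soft_thresh(0.7991, 0.0809) = 0.7182
Iteration 4: beta = 0.6, y = 0.7182 + 0.6*(0.7182 - 0.5127) = 0.8416
  grad(y) = 1.4155, v = y - alpha*grad = 0.7477
  prox(v) = soft_thresh(0.7477, 0.0809) = 0.6668
f(x_4) = 5*0.6668^2 - 7*0.6668 + 1.22*|0.6668| = -1.631


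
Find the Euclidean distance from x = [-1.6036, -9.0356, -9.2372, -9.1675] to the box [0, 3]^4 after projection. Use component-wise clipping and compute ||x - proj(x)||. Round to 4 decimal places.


Project each component onto [0, 3].
clip(-1.6036) = 0.0, clip(-9.0356) = 0.0, clip(-9.2372) = 0.0, clip(-9.1675) = 0.0
Projection = [0.0, 0.0, 0.0, 0.0]
Squared diffs: [2.5715, 81.6421, 85.3259, 84.0431]
Distance = sqrt(253.5826) = 15.9243


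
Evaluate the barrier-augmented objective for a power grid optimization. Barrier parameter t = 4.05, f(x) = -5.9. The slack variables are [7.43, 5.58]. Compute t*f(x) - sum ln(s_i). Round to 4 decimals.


Step 1: Compute log-barrier.
ln values: [2.0055, 1.7192]
phi = -(2.0055 + 1.7192) = -3.7247
Step 2: Compute augmented objective.
t*f(x) = 4.05*-5.9 = -23.895
Total = -23.895 - 3.7247 = -27.6197


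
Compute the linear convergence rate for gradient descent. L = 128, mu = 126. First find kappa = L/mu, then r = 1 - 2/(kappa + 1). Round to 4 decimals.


Step 1: Compute the condition number.
kappa = L/mu = 128/126 = 1.0159
Step 2: Compute the convergence rate.
r = 1 - 2/(kappa + 1) = 1 - 2*mu/(L + mu) = (L - mu)/(L + mu) = 2/254 = 0.0079


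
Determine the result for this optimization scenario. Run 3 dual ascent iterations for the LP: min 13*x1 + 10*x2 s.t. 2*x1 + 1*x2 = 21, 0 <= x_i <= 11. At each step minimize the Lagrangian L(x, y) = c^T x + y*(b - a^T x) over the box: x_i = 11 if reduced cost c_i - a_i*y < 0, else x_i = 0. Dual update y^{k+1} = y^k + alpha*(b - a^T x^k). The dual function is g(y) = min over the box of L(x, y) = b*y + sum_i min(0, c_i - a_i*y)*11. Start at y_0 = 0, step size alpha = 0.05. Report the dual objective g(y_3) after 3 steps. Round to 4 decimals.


Dual ascent for LP: min 13*x1 + 10*x2, 2*x1 + 1*x2 = 21, 0 <= x_i <= 11
Step 1: y^k = 0.0, reduced costs: (13.0, 10.0)
  x^k = (0.0, 0.0), subgradient = b - a^T x = 21.0
  y^{k+1} = 0.0 + 0.05*21.0 = 1.05
Step 2: y^k = 1.05, reduced costs: (10.9, 8.95)
  x^k = (0.0, 0.0), subgradient = b - a^T x = 21.0
  y^{k+1} = 1.05 + 0.05*21.0 = 2.1
Step 3: y^k = 2.1, reduced costs: (8.8, 7.9)
  x^k = (0.0, 0.0), subgradient = b - a^T x = 21.0
  y^{k+1} = 2.1 + 0.05*21.0 = 3.15
Dual objective at y_3 = 3.15: reduced costs (6.7, 6.85), box minimizer x = (0.0, 0.0)
g(y_3) = b*y + (c1 - a1*y)*x1 + (c2 - a2*y)*x2 = 21*3.15 + 6.7*0.0 + 6.85*0.0 = 66.15 + 0.0 + 0.0 = 66.15


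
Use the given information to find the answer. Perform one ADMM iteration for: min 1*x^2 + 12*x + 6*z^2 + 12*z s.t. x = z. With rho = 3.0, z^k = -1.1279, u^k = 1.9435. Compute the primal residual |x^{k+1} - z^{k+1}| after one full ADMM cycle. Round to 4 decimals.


ADMM iteration with rho = 3.0, z^k = -1.1279, u^k = 1.9435
Step 1: x-update.
Minimize 1*x^2 + 12*x + (3.0/2)*(x + 1.1279 + 1.9435)^2
FOC: (2*1 + 3.0)*x = -12 + 3.0*(-1.1279 - 1.9435)
x^{k+1} = -4.2428
Step 2: z-update.
Minimize 6*z^2 + 12*z + (3.0/2)*(-4.2428 - z + 1.9435)^2
FOC: (2*6 + 3.0)*z = -12 + 3.0*(-4.2428 + 1.9435)
z^{k+1} = -1.2599
Step 3: u-update.
u^{k+1} = 1.9435 - 4.2428 + 1.2599 = -1.0395
Step 4: Primal residual = |-4.2428 + 1.2599| = 2.983


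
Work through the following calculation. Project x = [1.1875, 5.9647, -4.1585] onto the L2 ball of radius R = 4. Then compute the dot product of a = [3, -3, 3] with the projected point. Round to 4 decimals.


Step 1: Compute ||x|| (intermediates to 6 decimals).
||x|| = sqrt(1.1875^2 + 5.9647^2 + (-4.1585)^2) = 7.367559
Step 2: Project.
Since ||x|| > R, scale = R/||x|| = 4/7.367559 = 0.542921, proj(x) = scale * x
proj(x) = [0.644719, 3.238361, -2.257737]
Step 3: Dot product.
a^T * proj(x) = 3*0.644719 - 3*3.238361 + 3*(-2.257737) = -14.5541


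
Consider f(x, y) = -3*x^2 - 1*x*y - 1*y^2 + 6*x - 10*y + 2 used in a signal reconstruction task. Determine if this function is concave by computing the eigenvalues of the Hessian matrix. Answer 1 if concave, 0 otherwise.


The Hessian of f(x,y) = -3*x^2 - 1*x*y - 1*y^2 + 6*x - 10*y + 2 is:
H = [[-6, -1], [-1, -2]]
Trace = -6 - 2 = -8
Determinant = -6*-2 - (-1)^2 = 11
Discriminant = (-8)^2 - 4*11 = 20.0
Eigenvalues: lambda_1 = -6.2361, lambda_2 = -1.7639
The function is concave.

1


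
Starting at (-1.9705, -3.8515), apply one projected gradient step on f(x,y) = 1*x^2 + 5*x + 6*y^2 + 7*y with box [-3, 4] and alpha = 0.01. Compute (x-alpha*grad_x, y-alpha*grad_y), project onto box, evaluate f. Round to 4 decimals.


Step 1: Compute gradient at (-1.9705, -3.8515).
grad_x = 2*1*-1.9705 + 5 = 1.059
grad_y = 2*6*-3.8515 + 7 = -39.218
Step 2: Gradient step.
x_raw = -1.9705 - 0.01*1.059 = -1.9811
y_raw = -3.8515 - 0.01*-39.218 = -3.4593
Step 3: Project onto [-3, 4].
x_proj = clip(-1.9811) = -1.9811
y_proj = clip(-3.4593) = -3.0
Step 4: Evaluate f.
f(-1.9811, -3.0) = 27.0193


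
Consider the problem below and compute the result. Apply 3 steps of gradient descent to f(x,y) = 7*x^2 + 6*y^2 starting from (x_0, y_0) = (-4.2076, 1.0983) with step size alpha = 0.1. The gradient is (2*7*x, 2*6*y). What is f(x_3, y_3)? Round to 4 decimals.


Gradient descent on f(x,y) = 7*x^2 + 6*y^2.
Starting point: (-4.2076, 1.0983), alpha = 0.1
Step 1: grad_x = 2*7*-4.2076 = -58.9064, grad_y = 2*6*1.0983 = 13.1796
  x_1 = -4.2076 - 0.1*-58.9064 = 1.683
  y_1 = 1.0983 - 0.1*13.1796 = -0.2197
Step 2: grad_x = 2*7*1.683 = 23.5626, grad_y = 2*6*-0.2197 = -2.6359
  x_2 = 1.683 - 0.1*23.5626 = -0.6732
  y_2 = -0.2197 - 0.1*-2.6359 = 0.0439
Step 3: grad_x = 2*7*-0.6732 = -9.425, grad_y = 2*6*0.0439 = 0.5272
  x_3 = -0.6732 - 0.1*-9.425 = 0.2693
  y_3 = 0.0439 - 0.1*0.5272 = -0.0088
f(0.2693, -0.0088) = 7*0.2693^2 + 6*(-0.0088)^2 = 0.5081


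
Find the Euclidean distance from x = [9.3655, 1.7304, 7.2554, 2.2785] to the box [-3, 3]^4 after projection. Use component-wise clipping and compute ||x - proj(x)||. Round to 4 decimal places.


Project each component onto [-3, 3].
clip(9.3655) = 3.0, clip(1.7304) = 1.7304, clip(7.2554) = 3.0, clip(2.2785) = 2.2785
Projection = [3.0, 1.7304, 3.0, 2.2785]
Squared diffs: [40.5196, 0.0, 18.1084, 0.0]
Distance = sqrt(58.628) = 7.6569


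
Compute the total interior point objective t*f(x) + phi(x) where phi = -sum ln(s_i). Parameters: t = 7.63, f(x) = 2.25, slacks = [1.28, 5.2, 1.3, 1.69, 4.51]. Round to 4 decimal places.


Step 1: Compute log-barrier.
ln values: [0.2469, 1.6487, 0.2624, 0.5247, 1.5063]
phi = -(0.2469 + 1.6487 + 0.2624 + 0.5247 + 1.5063) = -4.1889
Step 2: Compute augmented objective.
t*f(x) = 7.63*2.25 = 17.1675
Total = 17.1675 - 4.1889 = 12.9786


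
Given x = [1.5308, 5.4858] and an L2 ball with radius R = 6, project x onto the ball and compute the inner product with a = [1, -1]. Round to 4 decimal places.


Step 1: Compute ||x|| (intermediates to 6 decimals).
||x|| = sqrt(1.5308^2 + 5.4858^2) = 5.69538
Step 2: Project.
Since ||x|| <= R, proj = x (no scaling needed).
proj(x) = [1.5308, 5.4858]
Step 3: Dot product.
a^T * proj(x) = 1*1.5308 - 1*5.4858 = -3.955


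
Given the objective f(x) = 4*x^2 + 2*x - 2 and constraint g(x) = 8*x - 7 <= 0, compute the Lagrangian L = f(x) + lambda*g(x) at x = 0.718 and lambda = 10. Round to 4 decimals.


Step 1: Evaluate f(x).
f(0.718) = 4*0.718^2 + 2*0.718 - 2 = 1.4981
Step 2: Evaluate g(x).
g(0.718) = 8*0.718 - 7 = -1.256
Step 3: Compute Lagrangian.
L = 1.4981 + 10*-1.256 = -11.0619


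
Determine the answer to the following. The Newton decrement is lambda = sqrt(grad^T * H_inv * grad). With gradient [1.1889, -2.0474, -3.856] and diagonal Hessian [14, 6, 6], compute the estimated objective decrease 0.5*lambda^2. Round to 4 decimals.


Step 1: H is diagonal, so H^(-1) * g = [0.0849, -0.3412, -0.6427].
Step 2: g^T H^(-1) g = sum_i g_i^2 / H_ii
  = (1.1889)^2/14 + (-2.0474)^2/6 + (-3.856)^2/6
  = 0.101 + 0.6986 + 2.4781 = 3.2777
Step 3: Objective decrease = 0.5 * g^T H^(-1) g = 1.6389
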